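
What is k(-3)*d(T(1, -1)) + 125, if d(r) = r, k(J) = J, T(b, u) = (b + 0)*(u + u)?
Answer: 131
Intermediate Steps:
T(b, u) = 2*b*u (T(b, u) = b*(2*u) = 2*b*u)
k(-3)*d(T(1, -1)) + 125 = -6*(-1) + 125 = -3*(-2) + 125 = 6 + 125 = 131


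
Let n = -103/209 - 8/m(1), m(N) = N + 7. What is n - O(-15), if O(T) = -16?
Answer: 3032/209 ≈ 14.507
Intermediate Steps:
m(N) = 7 + N
n = -312/209 (n = -103/209 - 8/(7 + 1) = -103*1/209 - 8/8 = -103/209 - 8*⅛ = -103/209 - 1 = -312/209 ≈ -1.4928)
n - O(-15) = -312/209 - 1*(-16) = -312/209 + 16 = 3032/209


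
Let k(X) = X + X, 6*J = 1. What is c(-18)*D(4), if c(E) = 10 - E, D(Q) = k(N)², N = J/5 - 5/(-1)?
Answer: 638428/225 ≈ 2837.5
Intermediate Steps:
J = ⅙ (J = (⅙)*1 = ⅙ ≈ 0.16667)
N = 151/30 (N = (⅙)/5 - 5/(-1) = (⅙)*(⅕) - 5*(-1) = 1/30 + 5 = 151/30 ≈ 5.0333)
k(X) = 2*X
D(Q) = 22801/225 (D(Q) = (2*(151/30))² = (151/15)² = 22801/225)
c(-18)*D(4) = (10 - 1*(-18))*(22801/225) = (10 + 18)*(22801/225) = 28*(22801/225) = 638428/225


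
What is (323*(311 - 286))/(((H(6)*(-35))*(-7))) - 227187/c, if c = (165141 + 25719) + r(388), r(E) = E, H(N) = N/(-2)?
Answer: -342262009/28113456 ≈ -12.174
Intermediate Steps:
H(N) = -N/2 (H(N) = N*(-1/2) = -N/2)
c = 191248 (c = (165141 + 25719) + 388 = 190860 + 388 = 191248)
(323*(311 - 286))/(((H(6)*(-35))*(-7))) - 227187/c = (323*(311 - 286))/(((-1/2*6*(-35))*(-7))) - 227187/191248 = (323*25)/((-3*(-35)*(-7))) - 227187*1/191248 = 8075/((105*(-7))) - 227187/191248 = 8075/(-735) - 227187/191248 = 8075*(-1/735) - 227187/191248 = -1615/147 - 227187/191248 = -342262009/28113456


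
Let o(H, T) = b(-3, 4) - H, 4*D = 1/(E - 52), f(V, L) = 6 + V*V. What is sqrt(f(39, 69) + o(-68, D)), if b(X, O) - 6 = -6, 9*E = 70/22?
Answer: sqrt(1595) ≈ 39.937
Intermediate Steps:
f(V, L) = 6 + V**2
E = 35/99 (E = (70/22)/9 = (70*(1/22))/9 = (1/9)*(35/11) = 35/99 ≈ 0.35354)
b(X, O) = 0 (b(X, O) = 6 - 6 = 0)
D = -99/20452 (D = 1/(4*(35/99 - 52)) = 1/(4*(-5113/99)) = (1/4)*(-99/5113) = -99/20452 ≈ -0.0048406)
o(H, T) = -H (o(H, T) = 0 - H = -H)
sqrt(f(39, 69) + o(-68, D)) = sqrt((6 + 39**2) - 1*(-68)) = sqrt((6 + 1521) + 68) = sqrt(1527 + 68) = sqrt(1595)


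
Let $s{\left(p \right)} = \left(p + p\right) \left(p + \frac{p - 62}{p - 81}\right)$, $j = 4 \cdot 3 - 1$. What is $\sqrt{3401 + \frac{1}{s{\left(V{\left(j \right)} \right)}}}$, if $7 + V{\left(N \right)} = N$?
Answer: $\frac{\sqrt{1822351515}}{732} \approx 58.318$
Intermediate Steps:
$j = 11$ ($j = 12 - 1 = 11$)
$V{\left(N \right)} = -7 + N$
$s{\left(p \right)} = 2 p \left(p + \frac{-62 + p}{-81 + p}\right)$
$\sqrt{3401 + \frac{1}{s{\left(V{\left(j \right)} \right)}}} = \sqrt{3401 + \frac{1}{2 \left(-7 + 11\right) \frac{1}{-81 + \left(-7 + 11\right)} \left(-62 + \left(-7 + 11\right)^{2} - 80 \left(-7 + 11\right)\right)}} = \sqrt{3401 + \frac{1}{2 \cdot 4 \frac{1}{-81 + 4} \left(-62 + 4^{2} - 320\right)}} = \sqrt{3401 + \frac{1}{2 \cdot 4 \frac{1}{-77} \left(-62 + 16 - 320\right)}} = \sqrt{3401 + \frac{1}{2 \cdot 4 \left(- \frac{1}{77}\right) \left(-366\right)}} = \sqrt{3401 + \frac{1}{\frac{2928}{77}}} = \sqrt{3401 + \frac{77}{2928}} = \sqrt{\frac{9958205}{2928}} = \frac{\sqrt{1822351515}}{732}$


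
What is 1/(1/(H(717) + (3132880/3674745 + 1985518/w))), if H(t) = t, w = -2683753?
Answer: 1414448596190195/1972421583597 ≈ 717.11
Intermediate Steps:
1/(1/(H(717) + (3132880/3674745 + 1985518/w))) = 1/(1/(717 + (3132880/3674745 + 1985518/(-2683753)))) = 1/(1/(717 + (3132880*(1/3674745) + 1985518*(-1/2683753)))) = 1/(1/(717 + (626576/734949 - 1985518/2683753))) = 1/(1/(717 + 222320751146/1972421583597)) = 1/(1/(1414448596190195/1972421583597)) = 1/(1972421583597/1414448596190195) = 1414448596190195/1972421583597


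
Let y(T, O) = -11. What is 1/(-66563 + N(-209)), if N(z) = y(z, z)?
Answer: -1/66574 ≈ -1.5021e-5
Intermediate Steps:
N(z) = -11
1/(-66563 + N(-209)) = 1/(-66563 - 11) = 1/(-66574) = -1/66574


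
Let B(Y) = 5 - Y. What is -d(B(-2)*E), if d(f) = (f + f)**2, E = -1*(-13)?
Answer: -33124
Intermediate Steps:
E = 13
d(f) = 4*f**2 (d(f) = (2*f)**2 = 4*f**2)
-d(B(-2)*E) = -4*((5 - 1*(-2))*13)**2 = -4*((5 + 2)*13)**2 = -4*(7*13)**2 = -4*91**2 = -4*8281 = -1*33124 = -33124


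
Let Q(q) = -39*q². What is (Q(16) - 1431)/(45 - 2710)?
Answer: 2283/533 ≈ 4.2833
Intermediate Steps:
(Q(16) - 1431)/(45 - 2710) = (-39*16² - 1431)/(45 - 2710) = (-39*256 - 1431)/(-2665) = (-9984 - 1431)*(-1/2665) = -11415*(-1/2665) = 2283/533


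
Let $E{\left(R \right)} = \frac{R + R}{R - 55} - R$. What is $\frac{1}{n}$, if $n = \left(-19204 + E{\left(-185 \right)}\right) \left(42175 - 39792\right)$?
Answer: $- \frac{24}{1087646477} \approx -2.2066 \cdot 10^{-8}$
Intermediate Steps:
$E{\left(R \right)} = - R + \frac{2 R}{-55 + R}$ ($E{\left(R \right)} = \frac{2 R}{-55 + R} - R = - R + \frac{2 R}{-55 + R}$)
$n = - \frac{1087646477}{24}$ ($n = \left(-19204 - \frac{185 \left(57 - -185\right)}{-55 - 185}\right) \left(42175 - 39792\right) = \left(-19204 - \frac{185 \left(57 + 185\right)}{-240}\right) 2383 = \left(-19204 - \left(- \frac{37}{48}\right) 242\right) 2383 = \left(-19204 + \frac{4477}{24}\right) 2383 = \left(- \frac{456419}{24}\right) 2383 = - \frac{1087646477}{24} \approx -4.5319 \cdot 10^{7}$)
$\frac{1}{n} = \frac{1}{- \frac{1087646477}{24}} = - \frac{24}{1087646477}$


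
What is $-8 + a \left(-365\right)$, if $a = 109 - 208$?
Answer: $36127$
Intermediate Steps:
$a = -99$ ($a = 109 - 208 = -99$)
$-8 + a \left(-365\right) = -8 - -36135 = -8 + 36135 = 36127$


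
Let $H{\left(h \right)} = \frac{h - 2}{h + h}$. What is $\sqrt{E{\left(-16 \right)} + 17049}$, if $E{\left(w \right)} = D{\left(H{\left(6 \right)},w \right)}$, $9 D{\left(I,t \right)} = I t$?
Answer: $\frac{\sqrt{1380921}}{9} \approx 130.57$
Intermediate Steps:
$H{\left(h \right)} = \frac{-2 + h}{2 h}$
$D{\left(I,t \right)} = \frac{I t}{9}$
$E{\left(w \right)} = \frac{w}{27}$ ($E{\left(w \right)} = \frac{\frac{-2 + 6}{2 \cdot 6} w}{9} = \frac{\frac{1}{2} \cdot \frac{1}{6} \cdot 4 w}{9} = \frac{1}{9} \cdot \frac{1}{3} w = \frac{w}{27}$)
$\sqrt{E{\left(-16 \right)} + 17049} = \sqrt{\frac{1}{27} \left(-16\right) + 17049} = \sqrt{- \frac{16}{27} + 17049} = \sqrt{\frac{460307}{27}} = \frac{\sqrt{1380921}}{9}$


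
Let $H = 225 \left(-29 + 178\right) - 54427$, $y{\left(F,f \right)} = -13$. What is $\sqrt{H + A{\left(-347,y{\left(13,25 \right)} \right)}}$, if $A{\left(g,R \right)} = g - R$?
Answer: $2 i \sqrt{5309} \approx 145.73 i$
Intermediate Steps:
$H = -20902$ ($H = 225 \cdot 149 - 54427 = 33525 - 54427 = -20902$)
$\sqrt{H + A{\left(-347,y{\left(13,25 \right)} \right)}} = \sqrt{-20902 - 334} = \sqrt{-21236} = 2 i \sqrt{5309}$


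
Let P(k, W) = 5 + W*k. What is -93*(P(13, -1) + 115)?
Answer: -9951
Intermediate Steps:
-93*(P(13, -1) + 115) = -93*((5 - 1*13) + 115) = -93*((5 - 13) + 115) = -93*(-8 + 115) = -93*107 = -9951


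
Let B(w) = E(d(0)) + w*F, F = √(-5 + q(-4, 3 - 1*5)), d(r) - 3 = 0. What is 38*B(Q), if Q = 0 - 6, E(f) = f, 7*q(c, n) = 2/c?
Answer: 114 - 114*I*√994/7 ≈ 114.0 - 513.45*I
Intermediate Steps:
q(c, n) = 2/(7*c) (q(c, n) = (2/c)/7 = 2/(7*c))
d(r) = 3 (d(r) = 3 + 0 = 3)
F = I*√994/14 (F = √(-5 + (2/7)/(-4)) = √(-5 + (2/7)*(-¼)) = √(-5 - 1/14) = √(-71/14) = I*√994/14 ≈ 2.252*I)
Q = -6
B(w) = 3 + I*w*√994/14 (B(w) = 3 + w*(I*√994/14) = 3 + I*w*√994/14)
38*B(Q) = 38*(3 + (1/14)*I*(-6)*√994) = 38*(3 - 3*I*√994/7) = 114 - 114*I*√994/7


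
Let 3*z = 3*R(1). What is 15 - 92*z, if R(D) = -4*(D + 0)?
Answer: 383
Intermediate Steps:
R(D) = -4*D
z = -4 (z = (3*(-4*1))/3 = (3*(-4))/3 = (1/3)*(-12) = -4)
15 - 92*z = 15 - 92*(-4) = 15 + 368 = 383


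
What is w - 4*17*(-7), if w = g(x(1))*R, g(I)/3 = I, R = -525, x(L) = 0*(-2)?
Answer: 476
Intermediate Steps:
x(L) = 0
g(I) = 3*I
w = 0 (w = (3*0)*(-525) = 0*(-525) = 0)
w - 4*17*(-7) = 0 - 4*17*(-7) = 0 - 68*(-7) = 0 + 476 = 476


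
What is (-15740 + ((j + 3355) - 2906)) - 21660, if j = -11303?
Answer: -48254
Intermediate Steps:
(-15740 + ((j + 3355) - 2906)) - 21660 = (-15740 + ((-11303 + 3355) - 2906)) - 21660 = (-15740 + (-7948 - 2906)) - 21660 = (-15740 - 10854) - 21660 = -26594 - 21660 = -48254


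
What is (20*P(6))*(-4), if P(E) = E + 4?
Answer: -800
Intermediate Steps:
P(E) = 4 + E
(20*P(6))*(-4) = (20*(4 + 6))*(-4) = (20*10)*(-4) = 200*(-4) = -800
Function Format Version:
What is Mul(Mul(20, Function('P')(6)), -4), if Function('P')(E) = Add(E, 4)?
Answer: -800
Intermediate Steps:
Function('P')(E) = Add(4, E)
Mul(Mul(20, Function('P')(6)), -4) = Mul(Mul(20, Add(4, 6)), -4) = Mul(Mul(20, 10), -4) = Mul(200, -4) = -800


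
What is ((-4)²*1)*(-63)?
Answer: -1008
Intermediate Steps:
((-4)²*1)*(-63) = (16*1)*(-63) = 16*(-63) = -1008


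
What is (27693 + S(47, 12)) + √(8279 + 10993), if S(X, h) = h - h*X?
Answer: 27141 + 2*√4818 ≈ 27280.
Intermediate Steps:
S(X, h) = h - X*h
(27693 + S(47, 12)) + √(8279 + 10993) = (27693 + 12*(1 - 1*47)) + √(8279 + 10993) = (27693 + 12*(1 - 47)) + √19272 = (27693 + 12*(-46)) + 2*√4818 = (27693 - 552) + 2*√4818 = 27141 + 2*√4818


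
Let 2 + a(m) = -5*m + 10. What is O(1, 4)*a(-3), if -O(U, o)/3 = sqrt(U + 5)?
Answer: -69*sqrt(6) ≈ -169.01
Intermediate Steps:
a(m) = 8 - 5*m (a(m) = -2 + (-5*m + 10) = -2 + (10 - 5*m) = 8 - 5*m)
O(U, o) = -3*sqrt(5 + U) (O(U, o) = -3*sqrt(U + 5) = -3*sqrt(5 + U))
O(1, 4)*a(-3) = (-3*sqrt(5 + 1))*(8 - 5*(-3)) = (-3*sqrt(6))*(8 + 15) = -3*sqrt(6)*23 = -69*sqrt(6)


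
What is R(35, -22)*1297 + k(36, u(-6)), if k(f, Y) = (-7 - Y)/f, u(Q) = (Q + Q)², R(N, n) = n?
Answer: -1027375/36 ≈ -28538.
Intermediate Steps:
u(Q) = 4*Q² (u(Q) = (2*Q)² = 4*Q²)
k(f, Y) = (-7 - Y)/f
R(35, -22)*1297 + k(36, u(-6)) = -22*1297 + (-7 - 4*(-6)²)/36 = -28534 + (-7 - 4*36)/36 = -28534 + (-7 - 1*144)/36 = -28534 + (-7 - 144)/36 = -28534 + (1/36)*(-151) = -28534 - 151/36 = -1027375/36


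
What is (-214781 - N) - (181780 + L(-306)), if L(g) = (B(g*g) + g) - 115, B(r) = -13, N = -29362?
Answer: -366765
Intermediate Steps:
L(g) = -128 + g (L(g) = (-13 + g) - 115 = -128 + g)
(-214781 - N) - (181780 + L(-306)) = (-214781 - 1*(-29362)) - (181780 + (-128 - 306)) = (-214781 + 29362) - (181780 - 434) = -185419 - 1*181346 = -185419 - 181346 = -366765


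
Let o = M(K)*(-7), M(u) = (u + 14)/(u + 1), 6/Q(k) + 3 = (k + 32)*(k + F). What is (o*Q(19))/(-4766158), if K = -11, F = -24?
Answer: 21/2049447940 ≈ 1.0247e-8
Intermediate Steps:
Q(k) = 6/(-3 + (-24 + k)*(32 + k)) (Q(k) = 6/(-3 + (k + 32)*(k - 24)) = 6/(-3 + (32 + k)*(-24 + k)) = 6/(-3 + (-24 + k)*(32 + k)))
M(u) = (14 + u)/(1 + u)
o = 21/10 (o = ((14 - 11)/(1 - 11))*(-7) = (3/(-10))*(-7) = -1/10*3*(-7) = -3/10*(-7) = 21/10 ≈ 2.1000)
(o*Q(19))/(-4766158) = (21*(6/(-771 + 19**2 + 8*19))/10)/(-4766158) = (21*(6/(-771 + 361 + 152))/10)*(-1/4766158) = (21*(6/(-258))/10)*(-1/4766158) = (21*(6*(-1/258))/10)*(-1/4766158) = ((21/10)*(-1/43))*(-1/4766158) = -21/430*(-1/4766158) = 21/2049447940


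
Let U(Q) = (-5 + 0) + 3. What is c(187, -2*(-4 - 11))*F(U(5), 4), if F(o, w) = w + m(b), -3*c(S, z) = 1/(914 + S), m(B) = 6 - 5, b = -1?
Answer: -5/3303 ≈ -0.0015138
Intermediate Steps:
U(Q) = -2 (U(Q) = -5 + 3 = -2)
m(B) = 1
c(S, z) = -1/(3*(914 + S))
F(o, w) = 1 + w (F(o, w) = w + 1 = 1 + w)
c(187, -2*(-4 - 11))*F(U(5), 4) = (-1/(2742 + 3*187))*(1 + 4) = -1/(2742 + 561)*5 = -1/3303*5 = -5/3303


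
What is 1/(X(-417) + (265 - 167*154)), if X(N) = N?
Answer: -1/25870 ≈ -3.8655e-5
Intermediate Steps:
1/(X(-417) + (265 - 167*154)) = 1/(-417 + (265 - 167*154)) = 1/(-417 + (265 - 25718)) = 1/(-417 - 25453) = 1/(-25870) = -1/25870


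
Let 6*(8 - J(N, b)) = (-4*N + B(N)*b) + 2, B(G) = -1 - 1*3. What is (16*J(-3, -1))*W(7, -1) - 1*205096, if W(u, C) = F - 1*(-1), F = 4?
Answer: -204696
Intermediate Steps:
B(G) = -4 (B(G) = -1 - 3 = -4)
W(u, C) = 5 (W(u, C) = 4 - 1*(-1) = 4 + 1 = 5)
J(N, b) = 23/3 + 2*N/3 + 2*b/3 (J(N, b) = 8 - ((-4*N - 4*b) + 2)/6 = 8 - (2 - 4*N - 4*b)/6 = 8 + (-⅓ + 2*N/3 + 2*b/3) = 23/3 + 2*N/3 + 2*b/3)
(16*J(-3, -1))*W(7, -1) - 1*205096 = (16*(23/3 + (⅔)*(-3) + (⅔)*(-1)))*5 - 1*205096 = (16*(23/3 - 2 - ⅔))*5 - 205096 = (16*5)*5 - 205096 = 80*5 - 205096 = 400 - 205096 = -204696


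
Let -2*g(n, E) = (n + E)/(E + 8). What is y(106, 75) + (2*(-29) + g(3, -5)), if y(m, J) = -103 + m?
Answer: -164/3 ≈ -54.667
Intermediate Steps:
g(n, E) = -(E + n)/(2*(8 + E)) (g(n, E) = -(n + E)/(2*(E + 8)) = -(E + n)/(2*(8 + E)))
y(106, 75) + (2*(-29) + g(3, -5)) = (-103 + 106) + (2*(-29) + (-1*(-5) - 1*3)/(2*(8 - 5))) = 3 + (-58 + (½)*(5 - 3)/3) = 3 + (-58 + (½)*(⅓)*2) = 3 + (-58 + ⅓) = 3 - 173/3 = -164/3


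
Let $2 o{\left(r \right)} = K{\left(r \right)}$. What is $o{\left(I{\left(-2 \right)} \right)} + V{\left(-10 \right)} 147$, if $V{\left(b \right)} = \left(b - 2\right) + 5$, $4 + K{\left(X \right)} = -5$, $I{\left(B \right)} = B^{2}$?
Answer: $- \frac{2067}{2} \approx -1033.5$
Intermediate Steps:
$K{\left(X \right)} = -9$ ($K{\left(X \right)} = -4 - 5 = -9$)
$o{\left(r \right)} = - \frac{9}{2}$ ($o{\left(r \right)} = \frac{1}{2} \left(-9\right) = - \frac{9}{2}$)
$V{\left(b \right)} = 3 + b$ ($V{\left(b \right)} = \left(-2 + b\right) + 5 = 3 + b$)
$o{\left(I{\left(-2 \right)} \right)} + V{\left(-10 \right)} 147 = - \frac{9}{2} + \left(3 - 10\right) 147 = - \frac{9}{2} - 1029 = - \frac{2067}{2}$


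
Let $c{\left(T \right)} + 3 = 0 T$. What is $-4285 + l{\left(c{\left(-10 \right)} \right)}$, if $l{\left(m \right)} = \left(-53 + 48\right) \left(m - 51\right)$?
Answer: $-4015$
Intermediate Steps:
$c{\left(T \right)} = -3$ ($c{\left(T \right)} = -3 + 0 T = -3 + 0 = -3$)
$l{\left(m \right)} = 255 - 5 m$ ($l{\left(m \right)} = - 5 \left(-51 + m\right) = 255 - 5 m$)
$-4285 + l{\left(c{\left(-10 \right)} \right)} = -4285 + \left(255 - -15\right) = -4285 + \left(255 + 15\right) = -4285 + 270 = -4015$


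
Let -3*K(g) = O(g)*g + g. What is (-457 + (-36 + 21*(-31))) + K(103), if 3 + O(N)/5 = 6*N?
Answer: -320260/3 ≈ -1.0675e+5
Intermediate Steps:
O(N) = -15 + 30*N (O(N) = -15 + 5*(6*N) = -15 + 30*N)
K(g) = -g/3 - g*(-15 + 30*g)/3 (K(g) = -((-15 + 30*g)*g + g)/3 = -(g*(-15 + 30*g) + g)/3 = -(g + g*(-15 + 30*g))/3 = -g/3 - g*(-15 + 30*g)/3)
(-457 + (-36 + 21*(-31))) + K(103) = (-457 + (-36 + 21*(-31))) + (⅔)*103*(7 - 15*103) = (-457 + (-36 - 651)) + (⅔)*103*(7 - 1545) = (-457 - 687) + (⅔)*103*(-1538) = -1144 - 316828/3 = -320260/3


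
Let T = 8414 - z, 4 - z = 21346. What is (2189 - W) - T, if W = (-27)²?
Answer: -28296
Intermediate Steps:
z = -21342 (z = 4 - 1*21346 = 4 - 21346 = -21342)
W = 729
T = 29756 (T = 8414 - 1*(-21342) = 8414 + 21342 = 29756)
(2189 - W) - T = (2189 - 1*729) - 1*29756 = (2189 - 729) - 29756 = 1460 - 29756 = -28296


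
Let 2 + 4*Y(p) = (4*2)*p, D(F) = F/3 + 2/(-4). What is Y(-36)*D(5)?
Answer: -1015/12 ≈ -84.583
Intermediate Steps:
D(F) = -½ + F/3 (D(F) = F*(⅓) + 2*(-¼) = F/3 - ½ = -½ + F/3)
Y(p) = -½ + 2*p (Y(p) = -½ + ((4*2)*p)/4 = -½ + (8*p)/4 = -½ + 2*p)
Y(-36)*D(5) = (-½ + 2*(-36))*(-½ + (⅓)*5) = (-½ - 72)*(-½ + 5/3) = -145/2*7/6 = -1015/12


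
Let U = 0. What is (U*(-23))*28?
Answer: 0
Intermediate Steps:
(U*(-23))*28 = (0*(-23))*28 = 0*28 = 0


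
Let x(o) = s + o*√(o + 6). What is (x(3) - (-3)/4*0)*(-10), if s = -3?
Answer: -60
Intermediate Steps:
x(o) = -3 + o*√(6 + o) (x(o) = -3 + o*√(o + 6) = -3 + o*√(6 + o))
(x(3) - (-3)/4*0)*(-10) = ((-3 + 3*√(6 + 3)) - (-3)/4*0)*(-10) = ((-3 + 3*√9) - (-3)/4*0)*(-10) = ((-3 + 3*3) - 1*(-¾)*0)*(-10) = ((-3 + 9) + (¾)*0)*(-10) = (6 + 0)*(-10) = 6*(-10) = -60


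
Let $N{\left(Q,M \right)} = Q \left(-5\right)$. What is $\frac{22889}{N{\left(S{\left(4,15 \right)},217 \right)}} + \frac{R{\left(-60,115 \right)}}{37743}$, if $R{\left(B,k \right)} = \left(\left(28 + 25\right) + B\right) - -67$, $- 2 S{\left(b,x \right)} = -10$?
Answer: $- \frac{287966009}{314525} \approx -915.56$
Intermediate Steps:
$S{\left(b,x \right)} = 5$ ($S{\left(b,x \right)} = \left(- \frac{1}{2}\right) \left(-10\right) = 5$)
$R{\left(B,k \right)} = 120 + B$ ($R{\left(B,k \right)} = \left(53 + B\right) + 67 = 120 + B$)
$N{\left(Q,M \right)} = - 5 Q$
$\frac{22889}{N{\left(S{\left(4,15 \right)},217 \right)}} + \frac{R{\left(-60,115 \right)}}{37743} = \frac{22889}{\left(-5\right) 5} + \frac{120 - 60}{37743} = \frac{22889}{-25} + 60 \cdot \frac{1}{37743} = 22889 \left(- \frac{1}{25}\right) + \frac{20}{12581} = - \frac{22889}{25} + \frac{20}{12581} = - \frac{287966009}{314525}$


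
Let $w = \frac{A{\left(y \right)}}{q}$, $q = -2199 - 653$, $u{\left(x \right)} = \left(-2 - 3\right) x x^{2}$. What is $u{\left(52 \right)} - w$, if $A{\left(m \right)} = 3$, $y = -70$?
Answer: $- \frac{2005070077}{2852} \approx -7.0304 \cdot 10^{5}$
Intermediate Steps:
$u{\left(x \right)} = - 5 x^{3}$ ($u{\left(x \right)} = - 5 x x^{2} = - 5 x^{3}$)
$q = -2852$ ($q = -2199 - 653 = -2852$)
$w = - \frac{3}{2852}$ ($w = \frac{3}{-2852} = 3 \left(- \frac{1}{2852}\right) = - \frac{3}{2852} \approx -0.0010519$)
$u{\left(52 \right)} - w = - 5 \cdot 52^{3} - - \frac{3}{2852} = \left(-5\right) 140608 + \frac{3}{2852} = -703040 + \frac{3}{2852} = - \frac{2005070077}{2852}$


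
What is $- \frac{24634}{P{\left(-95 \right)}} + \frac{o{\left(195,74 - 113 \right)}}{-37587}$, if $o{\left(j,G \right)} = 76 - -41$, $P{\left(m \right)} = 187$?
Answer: $- \frac{150047}{1139} \approx -131.74$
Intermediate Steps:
$o{\left(j,G \right)} = 117$ ($o{\left(j,G \right)} = 76 + 41 = 117$)
$- \frac{24634}{P{\left(-95 \right)}} + \frac{o{\left(195,74 - 113 \right)}}{-37587} = - \frac{24634}{187} + \frac{117}{-37587} = \left(-24634\right) \frac{1}{187} + 117 \left(- \frac{1}{37587}\right) = - \frac{24634}{187} - \frac{39}{12529} = - \frac{150047}{1139}$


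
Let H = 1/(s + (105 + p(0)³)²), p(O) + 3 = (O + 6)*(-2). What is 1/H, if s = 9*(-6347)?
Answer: 10635777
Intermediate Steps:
p(O) = -15 - 2*O (p(O) = -3 + (O + 6)*(-2) = -3 + (6 + O)*(-2) = -3 + (-12 - 2*O) = -15 - 2*O)
s = -57123
H = 1/10635777 (H = 1/(-57123 + (105 + (-15 - 2*0)³)²) = 1/(-57123 + (105 + (-15 + 0)³)²) = 1/(-57123 + (105 + (-15)³)²) = 1/(-57123 + (105 - 3375)²) = 1/(-57123 + (-3270)²) = 1/(-57123 + 10692900) = 1/10635777 ≈ 9.4022e-8)
1/H = 1/(1/10635777) = 10635777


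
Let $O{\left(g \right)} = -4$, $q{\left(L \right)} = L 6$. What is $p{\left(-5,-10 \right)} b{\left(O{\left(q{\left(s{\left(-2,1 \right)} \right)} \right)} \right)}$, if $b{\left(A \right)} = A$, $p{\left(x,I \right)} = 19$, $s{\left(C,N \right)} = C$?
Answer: $-76$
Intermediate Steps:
$q{\left(L \right)} = 6 L$
$p{\left(-5,-10 \right)} b{\left(O{\left(q{\left(s{\left(-2,1 \right)} \right)} \right)} \right)} = 19 \left(-4\right) = -76$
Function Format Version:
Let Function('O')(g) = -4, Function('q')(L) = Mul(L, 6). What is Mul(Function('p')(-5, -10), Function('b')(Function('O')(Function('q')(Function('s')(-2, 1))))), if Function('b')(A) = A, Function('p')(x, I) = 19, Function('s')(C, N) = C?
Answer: -76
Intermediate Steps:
Function('q')(L) = Mul(6, L)
Mul(Function('p')(-5, -10), Function('b')(Function('O')(Function('q')(Function('s')(-2, 1))))) = Mul(19, -4) = -76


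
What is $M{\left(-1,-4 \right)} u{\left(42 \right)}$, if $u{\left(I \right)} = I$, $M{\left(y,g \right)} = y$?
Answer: $-42$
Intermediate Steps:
$M{\left(-1,-4 \right)} u{\left(42 \right)} = \left(-1\right) 42 = -42$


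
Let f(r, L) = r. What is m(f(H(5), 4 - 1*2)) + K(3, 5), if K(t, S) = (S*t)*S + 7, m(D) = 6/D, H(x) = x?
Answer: 416/5 ≈ 83.200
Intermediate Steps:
K(t, S) = 7 + t*S² (K(t, S) = t*S² + 7 = 7 + t*S²)
m(f(H(5), 4 - 1*2)) + K(3, 5) = 6/5 + (7 + 3*5²) = 6*(⅕) + (7 + 3*25) = 6/5 + (7 + 75) = 6/5 + 82 = 416/5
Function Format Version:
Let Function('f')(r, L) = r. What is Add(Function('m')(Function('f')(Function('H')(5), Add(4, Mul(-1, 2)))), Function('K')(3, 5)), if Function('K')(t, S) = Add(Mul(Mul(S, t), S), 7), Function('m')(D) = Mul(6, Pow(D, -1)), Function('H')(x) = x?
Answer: Rational(416, 5) ≈ 83.200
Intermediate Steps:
Function('K')(t, S) = Add(7, Mul(t, Pow(S, 2))) (Function('K')(t, S) = Add(Mul(t, Pow(S, 2)), 7) = Add(7, Mul(t, Pow(S, 2))))
Add(Function('m')(Function('f')(Function('H')(5), Add(4, Mul(-1, 2)))), Function('K')(3, 5)) = Add(Mul(6, Pow(5, -1)), Add(7, Mul(3, Pow(5, 2)))) = Add(Mul(6, Rational(1, 5)), Add(7, Mul(3, 25))) = Add(Rational(6, 5), Add(7, 75)) = Add(Rational(6, 5), 82) = Rational(416, 5)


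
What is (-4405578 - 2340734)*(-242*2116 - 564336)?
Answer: 7261784207296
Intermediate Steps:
(-4405578 - 2340734)*(-242*2116 - 564336) = -6746312*(-512072 - 564336) = -6746312*(-1076408) = 7261784207296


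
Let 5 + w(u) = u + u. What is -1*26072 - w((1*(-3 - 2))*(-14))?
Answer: -26207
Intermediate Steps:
w(u) = -5 + 2*u (w(u) = -5 + (u + u) = -5 + 2*u)
-1*26072 - w((1*(-3 - 2))*(-14)) = -1*26072 - (-5 + 2*((1*(-3 - 2))*(-14))) = -26072 - (-5 + 2*((1*(-5))*(-14))) = -26072 - (-5 + 2*(-5*(-14))) = -26072 - (-5 + 2*70) = -26072 - (-5 + 140) = -26072 - 1*135 = -26072 - 135 = -26207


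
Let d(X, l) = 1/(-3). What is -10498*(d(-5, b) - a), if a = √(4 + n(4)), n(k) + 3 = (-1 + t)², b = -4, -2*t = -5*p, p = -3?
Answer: 10498/3 + 5249*√293 ≈ 93348.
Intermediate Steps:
t = -15/2 (t = -(-5)*(-3)/2 = -½*15 = -15/2 ≈ -7.5000)
d(X, l) = -⅓
n(k) = 277/4 (n(k) = -3 + (-1 - 15/2)² = -3 + (-17/2)² = -3 + 289/4 = 277/4)
a = √293/2 (a = √(4 + 277/4) = √(293/4) = √293/2 ≈ 8.5586)
-10498*(d(-5, b) - a) = -10498*(-⅓ - √293/2) = 10498/3 + 5249*√293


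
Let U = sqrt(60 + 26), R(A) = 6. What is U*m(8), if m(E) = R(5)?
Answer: 6*sqrt(86) ≈ 55.642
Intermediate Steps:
m(E) = 6
U = sqrt(86) ≈ 9.2736
U*m(8) = sqrt(86)*6 = 6*sqrt(86)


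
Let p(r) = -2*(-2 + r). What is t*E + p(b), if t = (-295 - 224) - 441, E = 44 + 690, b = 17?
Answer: -704670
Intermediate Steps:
p(r) = 4 - 2*r
E = 734
t = -960 (t = -519 - 441 = -960)
t*E + p(b) = -960*734 + (4 - 2*17) = -704640 + (4 - 34) = -704640 - 30 = -704670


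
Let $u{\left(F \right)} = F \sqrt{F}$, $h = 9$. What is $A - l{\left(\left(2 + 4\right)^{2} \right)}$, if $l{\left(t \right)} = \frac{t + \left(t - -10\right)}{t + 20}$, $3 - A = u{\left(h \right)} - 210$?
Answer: $\frac{5167}{28} \approx 184.54$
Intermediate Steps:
$u{\left(F \right)} = F^{\frac{3}{2}}$
$A = 186$ ($A = 3 - \left(9^{\frac{3}{2}} - 210\right) = 3 - \left(27 - 210\right) = 3 - -183 = 3 + 183 = 186$)
$l{\left(t \right)} = \frac{10 + 2 t}{20 + t}$ ($l{\left(t \right)} = \frac{t + \left(t + 10\right)}{20 + t} = \frac{t + \left(10 + t\right)}{20 + t} = \frac{10 + 2 t}{20 + t}$)
$A - l{\left(\left(2 + 4\right)^{2} \right)} = 186 - \frac{2 \left(5 + \left(2 + 4\right)^{2}\right)}{20 + \left(2 + 4\right)^{2}} = 186 - \frac{2 \left(5 + 6^{2}\right)}{20 + 6^{2}} = 186 - \frac{2 \left(5 + 36\right)}{20 + 36} = 186 - 2 \cdot \frac{1}{56} \cdot 41 = 186 - \frac{41}{28} = \frac{5167}{28}$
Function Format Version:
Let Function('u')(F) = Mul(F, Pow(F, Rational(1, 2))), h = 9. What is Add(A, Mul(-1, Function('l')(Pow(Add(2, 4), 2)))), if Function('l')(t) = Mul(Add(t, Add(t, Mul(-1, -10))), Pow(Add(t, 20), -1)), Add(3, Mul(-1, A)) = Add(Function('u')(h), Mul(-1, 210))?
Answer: Rational(5167, 28) ≈ 184.54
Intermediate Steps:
Function('u')(F) = Pow(F, Rational(3, 2))
A = 186 (A = Add(3, Mul(-1, Add(Pow(9, Rational(3, 2)), Mul(-1, 210)))) = Add(3, Mul(-1, Add(27, -210))) = Add(3, Mul(-1, -183)) = Add(3, 183) = 186)
Function('l')(t) = Mul(Pow(Add(20, t), -1), Add(10, Mul(2, t))) (Function('l')(t) = Mul(Add(t, Add(t, 10)), Pow(Add(20, t), -1)) = Mul(Add(t, Add(10, t)), Pow(Add(20, t), -1)) = Mul(Add(10, Mul(2, t)), Pow(Add(20, t), -1)) = Mul(Pow(Add(20, t), -1), Add(10, Mul(2, t))))
Add(A, Mul(-1, Function('l')(Pow(Add(2, 4), 2)))) = Add(186, Mul(-1, Mul(2, Pow(Add(20, Pow(Add(2, 4), 2)), -1), Add(5, Pow(Add(2, 4), 2))))) = Add(186, Mul(-1, Mul(2, Pow(Add(20, Pow(6, 2)), -1), Add(5, Pow(6, 2))))) = Add(186, Mul(-1, Mul(2, Pow(Add(20, 36), -1), Add(5, 36)))) = Add(186, Mul(-1, Mul(2, Pow(56, -1), 41))) = Add(186, Mul(-1, Mul(2, Rational(1, 56), 41))) = Add(186, Mul(-1, Rational(41, 28))) = Add(186, Rational(-41, 28)) = Rational(5167, 28)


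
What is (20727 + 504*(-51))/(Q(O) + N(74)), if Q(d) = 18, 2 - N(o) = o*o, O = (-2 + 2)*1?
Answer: 4977/5456 ≈ 0.91221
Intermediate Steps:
O = 0 (O = 0*1 = 0)
N(o) = 2 - o² (N(o) = 2 - o*o = 2 - o²)
(20727 + 504*(-51))/(Q(O) + N(74)) = (20727 + 504*(-51))/(18 + (2 - 1*74²)) = (20727 - 25704)/(18 + (2 - 1*5476)) = -4977/(18 + (2 - 5476)) = -4977/(18 - 5474) = -4977/(-5456) = -4977*(-1/5456) = 4977/5456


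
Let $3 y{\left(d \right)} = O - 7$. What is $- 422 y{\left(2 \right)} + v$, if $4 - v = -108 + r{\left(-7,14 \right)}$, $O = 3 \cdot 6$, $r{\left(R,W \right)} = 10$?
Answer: $- \frac{4336}{3} \approx -1445.3$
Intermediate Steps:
$O = 18$
$v = 102$ ($v = 4 - \left(-108 + 10\right) = 4 - -98 = 4 + 98 = 102$)
$y{\left(d \right)} = \frac{11}{3}$ ($y{\left(d \right)} = \frac{18 - 7}{3} = \frac{1}{3} \cdot 11 = \frac{11}{3}$)
$- 422 y{\left(2 \right)} + v = \left(-422\right) \frac{11}{3} + 102 = - \frac{4642}{3} + 102 = - \frac{4336}{3}$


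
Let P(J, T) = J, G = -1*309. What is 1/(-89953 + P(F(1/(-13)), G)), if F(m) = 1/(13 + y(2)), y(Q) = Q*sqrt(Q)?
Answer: -3620605/325683989218 + sqrt(2)/651367978436 ≈ -1.1117e-5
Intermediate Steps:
y(Q) = Q**(3/2)
F(m) = 1/(13 + 2*sqrt(2)) (F(m) = 1/(13 + 2**(3/2)) = 1/(13 + 2*sqrt(2)))
G = -309
1/(-89953 + P(F(1/(-13)), G)) = 1/(-89953 + (13/161 - 2*sqrt(2)/161)) = 1/(-14482420/161 - 2*sqrt(2)/161)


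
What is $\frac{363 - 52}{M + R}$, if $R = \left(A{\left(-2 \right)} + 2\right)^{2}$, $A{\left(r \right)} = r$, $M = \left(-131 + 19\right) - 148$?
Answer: $- \frac{311}{260} \approx -1.1962$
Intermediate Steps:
$M = -260$ ($M = -112 - 148 = -260$)
$R = 0$ ($R = \left(-2 + 2\right)^{2} = 0^{2} = 0$)
$\frac{363 - 52}{M + R} = \frac{363 - 52}{-260 + 0} = \frac{311}{-260} = 311 \left(- \frac{1}{260}\right) = - \frac{311}{260}$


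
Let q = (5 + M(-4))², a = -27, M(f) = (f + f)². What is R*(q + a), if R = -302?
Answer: -1429668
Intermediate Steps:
M(f) = 4*f² (M(f) = (2*f)² = 4*f²)
q = 4761 (q = (5 + 4*(-4)²)² = (5 + 4*16)² = (5 + 64)² = 69² = 4761)
R*(q + a) = -302*(4761 - 27) = -302*4734 = -1429668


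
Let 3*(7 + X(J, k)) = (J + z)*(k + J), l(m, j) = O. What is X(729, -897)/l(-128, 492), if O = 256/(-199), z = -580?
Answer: 1661849/256 ≈ 6491.6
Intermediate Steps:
O = -256/199 (O = 256*(-1/199) = -256/199 ≈ -1.2864)
l(m, j) = -256/199
X(J, k) = -7 + (-580 + J)*(J + k)/3 (X(J, k) = -7 + ((J - 580)*(k + J))/3 = -7 + ((-580 + J)*(J + k))/3 = -7 + (-580 + J)*(J + k)/3)
X(729, -897)/l(-128, 492) = (-7 - 580/3*729 - 580/3*(-897) + (⅓)*729² + (⅓)*729*(-897))/(-256/199) = (-7 - 140940 + 173420 + (⅓)*531441 - 217971)*(-199/256) = (-7 - 140940 + 173420 + 177147 - 217971)*(-199/256) = -8351*(-199/256) = 1661849/256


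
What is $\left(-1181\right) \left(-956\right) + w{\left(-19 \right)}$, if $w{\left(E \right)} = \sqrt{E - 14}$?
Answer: $1129036 + i \sqrt{33} \approx 1.129 \cdot 10^{6} + 5.7446 i$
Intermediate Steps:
$w{\left(E \right)} = \sqrt{-14 + E}$
$\left(-1181\right) \left(-956\right) + w{\left(-19 \right)} = \left(-1181\right) \left(-956\right) + \sqrt{-14 - 19} = 1129036 + \sqrt{-33} = 1129036 + i \sqrt{33}$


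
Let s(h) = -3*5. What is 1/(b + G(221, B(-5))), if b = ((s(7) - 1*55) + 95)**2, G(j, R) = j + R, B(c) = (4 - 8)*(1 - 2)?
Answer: 1/850 ≈ 0.0011765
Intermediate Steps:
B(c) = 4 (B(c) = -4*(-1) = 4)
s(h) = -15
G(j, R) = R + j
b = 625 (b = ((-15 - 1*55) + 95)**2 = ((-15 - 55) + 95)**2 = (-70 + 95)**2 = 25**2 = 625)
1/(b + G(221, B(-5))) = 1/(625 + (4 + 221)) = 1/(625 + 225) = 1/850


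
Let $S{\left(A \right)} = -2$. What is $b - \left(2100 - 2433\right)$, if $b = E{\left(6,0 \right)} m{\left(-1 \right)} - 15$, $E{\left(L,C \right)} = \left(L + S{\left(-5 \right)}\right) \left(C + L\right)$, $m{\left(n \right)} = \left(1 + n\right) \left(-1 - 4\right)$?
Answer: $318$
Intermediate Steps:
$m{\left(n \right)} = -5 - 5 n$ ($m{\left(n \right)} = \left(1 + n\right) \left(-5\right) = -5 - 5 n$)
$E{\left(L,C \right)} = \left(-2 + L\right) \left(C + L\right)$ ($E{\left(L,C \right)} = \left(L - 2\right) \left(C + L\right) = \left(-2 + L\right) \left(C + L\right)$)
$b = -15$ ($b = \left(6^{2} - 0 - 12 + 0 \cdot 6\right) \left(-5 - -5\right) - 15 = \left(36 + 0 - 12 + 0\right) \left(-5 + 5\right) - 15 = 24 \cdot 0 - 15 = 0 - 15 = -15$)
$b - \left(2100 - 2433\right) = -15 - \left(2100 - 2433\right) = -15 - -333 = -15 + 333 = 318$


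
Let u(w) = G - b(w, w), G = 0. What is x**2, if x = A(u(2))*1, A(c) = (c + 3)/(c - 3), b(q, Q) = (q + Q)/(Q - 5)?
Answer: 169/25 ≈ 6.7600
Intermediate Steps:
b(q, Q) = (Q + q)/(-5 + Q)
u(w) = -2*w/(-5 + w) (u(w) = 0 - (w + w)/(-5 + w) = 0 - 2*w/(-5 + w) = -2*w/(-5 + w))
A(c) = (3 + c)/(-3 + c)
x = -13/5 (x = ((3 - 2*2/(-5 + 2))/(-3 - 2*2/(-5 + 2)))*1 = ((3 - 2*2/(-3))/(-3 - 2*2/(-3)))*1 = ((3 - 2*2*(-1/3))/(-3 - 2*2*(-1/3)))*1 = ((3 + 4/3)/(-3 + 4/3))*1 = ((13/3)/(-5/3))*1 = -3/5*13/3*1 = -13/5*1 = -13/5 ≈ -2.6000)
x**2 = (-13/5)**2 = 169/25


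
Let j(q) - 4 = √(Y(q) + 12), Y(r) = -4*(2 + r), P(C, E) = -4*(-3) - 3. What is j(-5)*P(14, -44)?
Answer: 36 + 18*√6 ≈ 80.091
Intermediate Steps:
P(C, E) = 9 (P(C, E) = 12 - 3 = 9)
Y(r) = -8 - 4*r
j(q) = 4 + √(4 - 4*q) (j(q) = 4 + √((-8 - 4*q) + 12) = 4 + √(4 - 4*q))
j(-5)*P(14, -44) = (4 + 2*√(1 - 1*(-5)))*9 = (4 + 2*√(1 + 5))*9 = (4 + 2*√6)*9 = 36 + 18*√6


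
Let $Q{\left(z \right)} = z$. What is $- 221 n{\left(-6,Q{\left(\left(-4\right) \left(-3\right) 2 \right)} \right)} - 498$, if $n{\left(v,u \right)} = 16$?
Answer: $-4034$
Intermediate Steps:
$- 221 n{\left(-6,Q{\left(\left(-4\right) \left(-3\right) 2 \right)} \right)} - 498 = \left(-221\right) 16 - 498 = -3536 - 498 = -4034$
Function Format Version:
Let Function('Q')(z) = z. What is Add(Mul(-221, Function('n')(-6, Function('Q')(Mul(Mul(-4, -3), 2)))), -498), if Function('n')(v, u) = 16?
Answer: -4034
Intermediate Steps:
Add(Mul(-221, Function('n')(-6, Function('Q')(Mul(Mul(-4, -3), 2)))), -498) = Add(Mul(-221, 16), -498) = Add(-3536, -498) = -4034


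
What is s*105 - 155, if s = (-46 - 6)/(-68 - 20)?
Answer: -2045/22 ≈ -92.955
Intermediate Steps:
s = 13/22 (s = -52/(-88) = -52*(-1/88) = 13/22 ≈ 0.59091)
s*105 - 155 = (13/22)*105 - 155 = 1365/22 - 155 = -2045/22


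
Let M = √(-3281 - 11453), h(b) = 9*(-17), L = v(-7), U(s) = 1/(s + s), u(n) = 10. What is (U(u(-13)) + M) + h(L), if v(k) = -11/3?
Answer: -3059/20 + I*√14734 ≈ -152.95 + 121.38*I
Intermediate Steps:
U(s) = 1/(2*s)
v(k) = -11/3 (v(k) = -11*⅓ = -11/3)
L = -11/3 ≈ -3.6667
h(b) = -153
M = I*√14734 (M = √(-14734) = I*√14734 ≈ 121.38*I)
(U(u(-13)) + M) + h(L) = ((½)/10 + I*√14734) - 153 = ((½)*(⅒) + I*√14734) - 153 = (1/20 + I*√14734) - 153 = -3059/20 + I*√14734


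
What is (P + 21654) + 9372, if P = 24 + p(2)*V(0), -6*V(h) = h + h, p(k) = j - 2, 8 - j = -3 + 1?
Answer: 31050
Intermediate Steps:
j = 10 (j = 8 - (-3 + 1) = 8 - 1*(-2) = 8 + 2 = 10)
p(k) = 8 (p(k) = 10 - 2 = 8)
V(h) = -h/3 (V(h) = -(h + h)/6 = -h/3)
P = 24 (P = 24 + 8*(-1/3*0) = 24 + 8*0 = 24 + 0 = 24)
(P + 21654) + 9372 = (24 + 21654) + 9372 = 21678 + 9372 = 31050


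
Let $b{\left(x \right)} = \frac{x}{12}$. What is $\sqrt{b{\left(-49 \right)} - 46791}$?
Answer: $\frac{i \sqrt{1684623}}{6} \approx 216.32 i$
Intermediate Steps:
$b{\left(x \right)} = \frac{x}{12}$ ($b{\left(x \right)} = x \frac{1}{12} = \frac{x}{12}$)
$\sqrt{b{\left(-49 \right)} - 46791} = \sqrt{\frac{1}{12} \left(-49\right) - 46791} = \sqrt{- \frac{49}{12} - 46791} = \sqrt{- \frac{561541}{12}} = \frac{i \sqrt{1684623}}{6}$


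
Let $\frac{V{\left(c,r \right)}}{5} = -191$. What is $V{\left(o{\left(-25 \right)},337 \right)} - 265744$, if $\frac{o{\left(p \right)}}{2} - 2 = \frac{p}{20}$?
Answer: $-266699$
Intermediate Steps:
$o{\left(p \right)} = 4 + \frac{p}{10}$ ($o{\left(p \right)} = 4 + 2 \frac{p}{20} = 4 + \frac{p}{10}$)
$V{\left(c,r \right)} = -955$ ($V{\left(c,r \right)} = 5 \left(-191\right) = -955$)
$V{\left(o{\left(-25 \right)},337 \right)} - 265744 = -955 - 265744 = -266699$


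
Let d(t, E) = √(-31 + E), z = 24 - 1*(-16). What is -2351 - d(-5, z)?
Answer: -2354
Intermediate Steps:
z = 40 (z = 24 + 16 = 40)
-2351 - d(-5, z) = -2351 - √(-31 + 40) = -2351 - √9 = -2351 - 1*3 = -2351 - 3 = -2354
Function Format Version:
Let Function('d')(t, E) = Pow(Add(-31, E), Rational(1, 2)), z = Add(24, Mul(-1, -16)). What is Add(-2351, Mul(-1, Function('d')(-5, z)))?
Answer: -2354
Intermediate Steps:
z = 40 (z = Add(24, 16) = 40)
Add(-2351, Mul(-1, Function('d')(-5, z))) = Add(-2351, Mul(-1, Pow(Add(-31, 40), Rational(1, 2)))) = Add(-2351, Mul(-1, Pow(9, Rational(1, 2)))) = Add(-2351, Mul(-1, 3)) = Add(-2351, -3) = -2354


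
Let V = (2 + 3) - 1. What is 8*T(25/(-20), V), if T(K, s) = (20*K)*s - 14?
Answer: -912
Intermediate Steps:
V = 4 (V = 5 - 1 = 4)
T(K, s) = -14 + 20*K*s (T(K, s) = 20*K*s - 14 = -14 + 20*K*s)
8*T(25/(-20), V) = 8*(-14 + 20*(25/(-20))*4) = 8*(-14 + 20*(25*(-1/20))*4) = 8*(-14 + 20*(-5/4)*4) = 8*(-14 - 100) = 8*(-114) = -912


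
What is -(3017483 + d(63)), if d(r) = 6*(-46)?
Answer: -3017207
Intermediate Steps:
d(r) = -276
-(3017483 + d(63)) = -(3017483 - 276) = -1*3017207 = -3017207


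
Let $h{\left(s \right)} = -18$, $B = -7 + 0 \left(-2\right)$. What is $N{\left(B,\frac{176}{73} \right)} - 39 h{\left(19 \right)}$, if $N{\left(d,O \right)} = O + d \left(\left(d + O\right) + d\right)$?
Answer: $\frac{57344}{73} \approx 785.53$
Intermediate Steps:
$B = -7$ ($B = -7 + 0 = -7$)
$N{\left(d,O \right)} = O + d \left(O + 2 d\right)$ ($N{\left(d,O \right)} = O + d \left(\left(O + d\right) + d\right) = O + d \left(O + 2 d\right)$)
$N{\left(B,\frac{176}{73} \right)} - 39 h{\left(19 \right)} = \left(\frac{176}{73} + 2 \left(-7\right)^{2} + \frac{176}{73} \left(-7\right)\right) - -702 = \left(176 \cdot \frac{1}{73} + 2 \cdot 49 + 176 \cdot \frac{1}{73} \left(-7\right)\right) + 702 = \left(\frac{176}{73} + 98 + \frac{176}{73} \left(-7\right)\right) + 702 = \left(\frac{176}{73} + 98 - \frac{1232}{73}\right) + 702 = \frac{6098}{73} + 702 = \frac{57344}{73}$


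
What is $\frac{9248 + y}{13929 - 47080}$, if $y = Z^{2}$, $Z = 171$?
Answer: $- \frac{38489}{33151} \approx -1.161$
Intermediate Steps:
$y = 29241$ ($y = 171^{2} = 29241$)
$\frac{9248 + y}{13929 - 47080} = \frac{9248 + 29241}{13929 - 47080} = \frac{38489}{-33151} = 38489 \left(- \frac{1}{33151}\right) = - \frac{38489}{33151}$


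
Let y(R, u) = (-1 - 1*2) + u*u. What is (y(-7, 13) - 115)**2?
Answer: 2601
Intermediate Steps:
y(R, u) = -3 + u**2 (y(R, u) = (-1 - 2) + u**2 = -3 + u**2)
(y(-7, 13) - 115)**2 = ((-3 + 13**2) - 115)**2 = ((-3 + 169) - 115)**2 = (166 - 115)**2 = 51**2 = 2601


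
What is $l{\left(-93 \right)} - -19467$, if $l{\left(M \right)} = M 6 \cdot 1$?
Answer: $18909$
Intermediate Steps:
$l{\left(M \right)} = 6 M$ ($l{\left(M \right)} = 6 M 1 = 6 M$)
$l{\left(-93 \right)} - -19467 = 6 \left(-93\right) - -19467 = -558 + 19467 = 18909$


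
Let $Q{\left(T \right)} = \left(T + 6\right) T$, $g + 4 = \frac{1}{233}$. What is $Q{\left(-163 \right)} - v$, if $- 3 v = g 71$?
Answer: $\frac{17822008}{699} \approx 25496.0$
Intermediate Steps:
$g = - \frac{931}{233}$ ($g = -4 + \frac{1}{233} = - \frac{931}{233} \approx -3.9957$)
$Q{\left(T \right)} = T \left(6 + T\right)$ ($Q{\left(T \right)} = \left(6 + T\right) T = T \left(6 + T\right)$)
$v = \frac{66101}{699}$ ($v = - \frac{\left(- \frac{931}{233}\right) 71}{3} = \left(- \frac{1}{3}\right) \left(- \frac{66101}{233}\right) = \frac{66101}{699} \approx 94.565$)
$Q{\left(-163 \right)} - v = - 163 \left(6 - 163\right) - \frac{66101}{699} = \left(-163\right) \left(-157\right) - \frac{66101}{699} = 25591 - \frac{66101}{699} = \frac{17822008}{699}$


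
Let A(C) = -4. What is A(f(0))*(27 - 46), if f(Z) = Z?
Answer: 76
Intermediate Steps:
A(f(0))*(27 - 46) = -4*(27 - 46) = -4*(-19) = 76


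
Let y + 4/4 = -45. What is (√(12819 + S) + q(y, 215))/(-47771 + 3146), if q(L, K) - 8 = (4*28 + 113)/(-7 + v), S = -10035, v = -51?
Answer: -239/2588250 - 4*√174/44625 ≈ -0.0012747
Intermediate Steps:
y = -46 (y = -1 - 45 = -46)
q(L, K) = 239/58 (q(L, K) = 8 + (4*28 + 113)/(-7 - 51) = 8 + (112 + 113)/(-58) = 8 + 225*(-1/58) = 8 - 225/58 = 239/58)
(√(12819 + S) + q(y, 215))/(-47771 + 3146) = (√(12819 - 10035) + 239/58)/(-47771 + 3146) = (√2784 + 239/58)/(-44625) = (4*√174 + 239/58)*(-1/44625) = (239/58 + 4*√174)*(-1/44625) = -239/2588250 - 4*√174/44625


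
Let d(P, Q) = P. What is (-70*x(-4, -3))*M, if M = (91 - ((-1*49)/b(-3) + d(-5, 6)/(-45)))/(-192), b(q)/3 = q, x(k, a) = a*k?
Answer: 26915/72 ≈ 373.82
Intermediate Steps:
b(q) = 3*q
M = -769/1728 (M = (91 - ((-1*49)/((3*(-3))) - 5/(-45)))/(-192) = (91 - (-49/(-9) - 5*(-1/45)))*(-1/192) = (91 - (-49*(-⅑) + ⅑))*(-1/192) = (91 - (49/9 + ⅑))*(-1/192) = (91 - 1*50/9)*(-1/192) = (91 - 50/9)*(-1/192) = (769/9)*(-1/192) = -769/1728 ≈ -0.44502)
(-70*x(-4, -3))*M = -(-210)*(-4)*(-769/1728) = -70*12*(-769/1728) = -840*(-769/1728) = 26915/72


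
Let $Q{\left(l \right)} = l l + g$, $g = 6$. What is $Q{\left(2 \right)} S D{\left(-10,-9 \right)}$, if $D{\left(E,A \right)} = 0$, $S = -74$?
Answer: $0$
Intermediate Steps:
$Q{\left(l \right)} = 6 + l^{2}$ ($Q{\left(l \right)} = l l + 6 = l^{2} + 6 = 6 + l^{2}$)
$Q{\left(2 \right)} S D{\left(-10,-9 \right)} = \left(6 + 2^{2}\right) \left(-74\right) 0 = \left(6 + 4\right) \left(-74\right) 0 = 10 \left(-74\right) 0 = \left(-740\right) 0 = 0$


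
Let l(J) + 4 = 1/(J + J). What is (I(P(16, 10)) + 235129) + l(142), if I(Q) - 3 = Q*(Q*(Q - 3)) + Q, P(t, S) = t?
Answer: 67726049/284 ≈ 2.3847e+5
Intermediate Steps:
l(J) = -4 + 1/(2*J) (l(J) = -4 + 1/(J + J) = -4 + 1/(2*J))
I(Q) = 3 + Q + Q²*(-3 + Q) (I(Q) = 3 + (Q*(Q*(Q - 3)) + Q) = 3 + (Q*(Q*(-3 + Q)) + Q) = 3 + (Q²*(-3 + Q) + Q) = 3 + (Q + Q²*(-3 + Q)) = 3 + Q + Q²*(-3 + Q))
(I(P(16, 10)) + 235129) + l(142) = ((3 + 16 + 16³ - 3*16²) + 235129) + (-4 + (½)/142) = ((3 + 16 + 4096 - 3*256) + 235129) + (-4 + (½)*(1/142)) = ((3 + 16 + 4096 - 768) + 235129) + (-4 + 1/284) = (3347 + 235129) - 1135/284 = 238476 - 1135/284 = 67726049/284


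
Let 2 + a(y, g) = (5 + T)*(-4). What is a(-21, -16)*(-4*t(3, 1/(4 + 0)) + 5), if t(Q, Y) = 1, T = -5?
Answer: -2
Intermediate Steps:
a(y, g) = -2 (a(y, g) = -2 + (5 - 5)*(-4) = -2 + 0*(-4) = -2 + 0 = -2)
a(-21, -16)*(-4*t(3, 1/(4 + 0)) + 5) = -2*(-4*1 + 5) = -2*(-4 + 5) = -2*1 = -2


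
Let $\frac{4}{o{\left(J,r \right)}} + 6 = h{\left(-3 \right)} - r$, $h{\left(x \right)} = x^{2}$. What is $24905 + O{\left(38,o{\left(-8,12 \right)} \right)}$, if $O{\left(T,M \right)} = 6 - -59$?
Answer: $24970$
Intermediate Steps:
$o{\left(J,r \right)} = \frac{4}{3 - r}$ ($o{\left(J,r \right)} = \frac{4}{-6 - \left(-9 + r\right)} = \frac{4}{3 - r}$)
$O{\left(T,M \right)} = 65$ ($O{\left(T,M \right)} = 6 + 59 = 65$)
$24905 + O{\left(38,o{\left(-8,12 \right)} \right)} = 24905 + 65 = 24970$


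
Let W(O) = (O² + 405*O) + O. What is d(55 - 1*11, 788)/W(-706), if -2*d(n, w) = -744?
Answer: 31/17650 ≈ 0.0017564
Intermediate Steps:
d(n, w) = 372 (d(n, w) = -½*(-744) = 372)
W(O) = O² + 406*O
d(55 - 1*11, 788)/W(-706) = 372/((-706*(406 - 706))) = 372/((-706*(-300))) = 372/211800 = 372*(1/211800) = 31/17650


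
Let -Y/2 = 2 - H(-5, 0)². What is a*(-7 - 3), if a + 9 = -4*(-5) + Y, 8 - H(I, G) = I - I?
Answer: -1350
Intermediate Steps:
H(I, G) = 8 (H(I, G) = 8 - (I - I) = 8 - 1*0 = 8 + 0 = 8)
Y = 124 (Y = -2*(2 - 1*8²) = -2*(2 - 1*64) = -2*(2 - 64) = -2*(-62) = 124)
a = 135 (a = -9 + (-4*(-5) + 124) = -9 + (20 + 124) = -9 + 144 = 135)
a*(-7 - 3) = 135*(-7 - 3) = 135*(-10) = -1350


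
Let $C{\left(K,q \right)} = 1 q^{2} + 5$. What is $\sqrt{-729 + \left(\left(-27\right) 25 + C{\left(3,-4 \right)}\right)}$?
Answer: $i \sqrt{1383} \approx 37.189 i$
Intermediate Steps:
$C{\left(K,q \right)} = 5 + q^{2}$ ($C{\left(K,q \right)} = q^{2} + 5 = 5 + q^{2}$)
$\sqrt{-729 + \left(\left(-27\right) 25 + C{\left(3,-4 \right)}\right)} = \sqrt{-729 + \left(\left(-27\right) 25 + \left(5 + \left(-4\right)^{2}\right)\right)} = \sqrt{-729 + \left(-675 + \left(5 + 16\right)\right)} = \sqrt{-729 + \left(-675 + 21\right)} = \sqrt{-729 - 654} = \sqrt{-1383} = i \sqrt{1383}$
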